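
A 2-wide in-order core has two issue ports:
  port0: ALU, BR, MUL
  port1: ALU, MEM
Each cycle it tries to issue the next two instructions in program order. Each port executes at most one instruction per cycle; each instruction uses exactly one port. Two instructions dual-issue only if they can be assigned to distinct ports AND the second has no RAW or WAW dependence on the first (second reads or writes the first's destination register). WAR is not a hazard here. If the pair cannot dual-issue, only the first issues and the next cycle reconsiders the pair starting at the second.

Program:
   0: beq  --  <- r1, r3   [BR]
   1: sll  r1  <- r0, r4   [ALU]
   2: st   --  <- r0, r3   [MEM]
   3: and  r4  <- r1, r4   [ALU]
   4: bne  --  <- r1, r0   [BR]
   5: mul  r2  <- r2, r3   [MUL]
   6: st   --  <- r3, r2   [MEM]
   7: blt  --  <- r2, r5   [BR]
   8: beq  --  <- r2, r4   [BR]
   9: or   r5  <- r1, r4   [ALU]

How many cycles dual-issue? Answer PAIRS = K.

PAIRS = 4

[0] i0,i1  beq.BR;sll.ALU  -- pair
[1] i2,i3  st.MEM;and.ALU  -- pair
[2] i4  bne.BR  -- no-port BR/MUL
[3] i5  mul.MUL  -- RAW r2
[4] i6,i7  st.MEM;blt.BR  -- pair
[5] i8,i9  beq.BR;or.ALU  -- pair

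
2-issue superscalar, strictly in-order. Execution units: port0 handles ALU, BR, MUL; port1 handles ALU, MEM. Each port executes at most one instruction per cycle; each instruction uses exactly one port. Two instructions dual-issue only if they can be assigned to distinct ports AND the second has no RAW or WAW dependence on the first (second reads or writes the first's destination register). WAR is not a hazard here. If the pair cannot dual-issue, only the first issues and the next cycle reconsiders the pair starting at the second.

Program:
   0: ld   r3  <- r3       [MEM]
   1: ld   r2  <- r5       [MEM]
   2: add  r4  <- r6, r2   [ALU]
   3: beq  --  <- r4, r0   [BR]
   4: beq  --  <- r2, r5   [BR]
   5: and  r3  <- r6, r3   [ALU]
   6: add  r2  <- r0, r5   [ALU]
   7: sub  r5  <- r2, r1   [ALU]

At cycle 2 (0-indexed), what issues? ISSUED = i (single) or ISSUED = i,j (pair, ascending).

  cy0 -> i0 (ld) no-port MEM/MEM
  cy1 -> i1 (ld) RAW r2
  cy2 -> i2 (add) RAW r4
  cy3 -> i3 (beq) no-port BR/BR
  cy4 -> i4,i5 (beq and) 2-wide
  cy5 -> i6 (add) RAW r2
  cy6 -> i7 (sub) tail

ISSUED = 2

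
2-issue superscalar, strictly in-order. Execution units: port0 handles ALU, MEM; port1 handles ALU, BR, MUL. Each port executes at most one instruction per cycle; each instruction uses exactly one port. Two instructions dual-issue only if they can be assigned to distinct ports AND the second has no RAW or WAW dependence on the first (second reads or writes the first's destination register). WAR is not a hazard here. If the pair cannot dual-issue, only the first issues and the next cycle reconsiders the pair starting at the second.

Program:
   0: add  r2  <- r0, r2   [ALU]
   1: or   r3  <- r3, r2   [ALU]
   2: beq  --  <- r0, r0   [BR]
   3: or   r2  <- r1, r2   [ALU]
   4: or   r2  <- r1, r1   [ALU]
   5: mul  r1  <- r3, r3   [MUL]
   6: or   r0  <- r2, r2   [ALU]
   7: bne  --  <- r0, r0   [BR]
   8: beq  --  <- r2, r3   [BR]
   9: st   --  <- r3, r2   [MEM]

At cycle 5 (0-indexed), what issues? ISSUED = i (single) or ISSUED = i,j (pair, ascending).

ISSUED = 7

#0 head=0: add i0 RAW r2
#1 head=1: or/beq i1+i2 pair
#2 head=3: or i3 WAW r2
#3 head=4: or/mul i4+i5 pair
#4 head=6: or i6 RAW r0
#5 head=7: bne i7 no-port BR/BR
#6 head=8: beq/st i8+i9 pair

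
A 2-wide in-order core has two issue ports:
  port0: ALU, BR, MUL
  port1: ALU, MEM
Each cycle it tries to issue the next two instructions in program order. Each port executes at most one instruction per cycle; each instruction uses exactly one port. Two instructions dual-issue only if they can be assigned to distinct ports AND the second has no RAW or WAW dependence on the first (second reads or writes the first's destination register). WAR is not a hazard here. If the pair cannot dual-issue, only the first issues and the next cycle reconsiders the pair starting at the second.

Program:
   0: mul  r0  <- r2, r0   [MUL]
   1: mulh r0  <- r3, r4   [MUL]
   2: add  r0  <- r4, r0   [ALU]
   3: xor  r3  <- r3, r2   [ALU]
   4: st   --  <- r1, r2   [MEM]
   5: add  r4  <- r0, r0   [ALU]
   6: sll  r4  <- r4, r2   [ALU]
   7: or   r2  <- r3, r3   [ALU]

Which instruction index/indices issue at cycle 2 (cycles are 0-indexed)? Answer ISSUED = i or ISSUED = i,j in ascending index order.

#0 head=0: mul.MUL i0 no-port MUL/MUL
#1 head=1: mulh.MUL i1 RAW+WAW r0
#2 head=2: add.ALU xor.ALU i2+i3 dual
#3 head=4: st.MEM add.ALU i4+i5 dual
#4 head=6: sll.ALU or.ALU i6+i7 dual

ISSUED = 2,3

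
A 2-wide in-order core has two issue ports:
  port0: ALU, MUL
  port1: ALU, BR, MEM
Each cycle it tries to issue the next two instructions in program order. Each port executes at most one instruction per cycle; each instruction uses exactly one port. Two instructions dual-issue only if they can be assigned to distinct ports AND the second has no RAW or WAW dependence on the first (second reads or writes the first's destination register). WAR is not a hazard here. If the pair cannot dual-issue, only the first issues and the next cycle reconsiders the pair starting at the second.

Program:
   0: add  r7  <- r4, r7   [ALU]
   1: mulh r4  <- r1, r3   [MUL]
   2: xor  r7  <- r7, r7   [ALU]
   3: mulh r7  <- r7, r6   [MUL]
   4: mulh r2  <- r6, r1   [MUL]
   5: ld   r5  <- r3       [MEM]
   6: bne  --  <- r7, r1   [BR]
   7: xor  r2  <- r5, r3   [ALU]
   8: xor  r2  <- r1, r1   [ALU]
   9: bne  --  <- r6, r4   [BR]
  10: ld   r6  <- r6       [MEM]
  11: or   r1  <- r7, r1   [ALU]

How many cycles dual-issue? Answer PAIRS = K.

0. add mulh @i0+i1  | dual
1. xor @i2  | RAW+WAW r7
2. mulh @i3  | no-port MUL/MUL
3. mulh ld @i4+i5  | dual
4. bne xor @i6+i7  | dual
5. xor bne @i8+i9  | dual
6. ld or @i10+i11  | dual

PAIRS = 5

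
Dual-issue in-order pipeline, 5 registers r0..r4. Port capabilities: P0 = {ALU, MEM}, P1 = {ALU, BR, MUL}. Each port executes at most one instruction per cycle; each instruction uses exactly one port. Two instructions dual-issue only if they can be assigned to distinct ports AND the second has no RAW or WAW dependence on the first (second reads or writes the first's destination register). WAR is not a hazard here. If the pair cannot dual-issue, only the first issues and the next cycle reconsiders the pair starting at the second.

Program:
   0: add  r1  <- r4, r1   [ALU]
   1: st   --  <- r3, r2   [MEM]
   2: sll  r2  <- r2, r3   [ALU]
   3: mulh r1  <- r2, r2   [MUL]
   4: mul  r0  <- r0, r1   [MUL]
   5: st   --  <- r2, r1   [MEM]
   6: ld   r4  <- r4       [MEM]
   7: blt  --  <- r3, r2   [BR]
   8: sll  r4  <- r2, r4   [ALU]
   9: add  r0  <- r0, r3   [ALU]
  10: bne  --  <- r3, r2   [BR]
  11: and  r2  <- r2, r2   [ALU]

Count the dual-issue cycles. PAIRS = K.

  cy0 -> i0&i1 (add.ALU+st.MEM) dual
  cy1 -> i2 (sll.ALU) RAW r2
  cy2 -> i3 (mulh.MUL) no-port MUL/MUL
  cy3 -> i4&i5 (mul.MUL+st.MEM) dual
  cy4 -> i6&i7 (ld.MEM+blt.BR) dual
  cy5 -> i8&i9 (sll.ALU+add.ALU) dual
  cy6 -> i10&i11 (bne.BR+and.ALU) dual

PAIRS = 5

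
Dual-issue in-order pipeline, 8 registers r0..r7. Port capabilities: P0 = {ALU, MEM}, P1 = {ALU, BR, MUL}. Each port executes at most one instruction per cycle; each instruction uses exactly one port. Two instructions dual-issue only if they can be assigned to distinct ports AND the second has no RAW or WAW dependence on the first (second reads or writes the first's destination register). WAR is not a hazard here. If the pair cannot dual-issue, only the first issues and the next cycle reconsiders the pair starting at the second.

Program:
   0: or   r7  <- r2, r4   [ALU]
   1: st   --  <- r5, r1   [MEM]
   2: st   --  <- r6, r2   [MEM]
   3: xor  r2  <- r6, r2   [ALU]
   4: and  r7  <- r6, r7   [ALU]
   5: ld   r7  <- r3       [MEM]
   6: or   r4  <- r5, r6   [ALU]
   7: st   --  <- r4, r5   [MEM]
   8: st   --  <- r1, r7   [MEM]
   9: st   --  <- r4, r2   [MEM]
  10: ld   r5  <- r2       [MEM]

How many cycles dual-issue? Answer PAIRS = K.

#0 head=0: or;st i0&i1 2-wide
#1 head=2: st;xor i2&i3 2-wide
#2 head=4: and i4 WAW r7
#3 head=5: ld;or i5&i6 2-wide
#4 head=7: st i7 no-port MEM/MEM
#5 head=8: st i8 no-port MEM/MEM
#6 head=9: st i9 no-port MEM/MEM
#7 head=10: ld i10 tail

PAIRS = 3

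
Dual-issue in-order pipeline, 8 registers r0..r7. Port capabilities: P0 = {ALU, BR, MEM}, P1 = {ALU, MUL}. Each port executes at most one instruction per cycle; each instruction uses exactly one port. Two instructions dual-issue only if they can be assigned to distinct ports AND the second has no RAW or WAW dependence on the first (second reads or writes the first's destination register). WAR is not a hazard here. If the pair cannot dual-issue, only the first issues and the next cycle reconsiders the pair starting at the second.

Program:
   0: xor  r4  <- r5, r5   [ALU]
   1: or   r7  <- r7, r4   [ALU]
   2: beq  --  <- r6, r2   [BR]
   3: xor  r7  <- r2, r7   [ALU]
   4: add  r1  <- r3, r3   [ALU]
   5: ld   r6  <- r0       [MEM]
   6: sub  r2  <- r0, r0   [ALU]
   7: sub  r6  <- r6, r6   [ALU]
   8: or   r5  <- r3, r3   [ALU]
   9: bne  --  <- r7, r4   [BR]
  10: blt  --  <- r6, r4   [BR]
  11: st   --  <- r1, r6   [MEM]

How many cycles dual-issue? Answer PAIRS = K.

PAIRS = 4

c0: i0 xor  RAW r4
c1: i1/i2 or+beq  pair
c2: i3/i4 xor+add  pair
c3: i5/i6 ld+sub  pair
c4: i7/i8 sub+or  pair
c5: i9 bne  no-port BR/BR
c6: i10 blt  no-port BR/MEM
c7: i11 st  tail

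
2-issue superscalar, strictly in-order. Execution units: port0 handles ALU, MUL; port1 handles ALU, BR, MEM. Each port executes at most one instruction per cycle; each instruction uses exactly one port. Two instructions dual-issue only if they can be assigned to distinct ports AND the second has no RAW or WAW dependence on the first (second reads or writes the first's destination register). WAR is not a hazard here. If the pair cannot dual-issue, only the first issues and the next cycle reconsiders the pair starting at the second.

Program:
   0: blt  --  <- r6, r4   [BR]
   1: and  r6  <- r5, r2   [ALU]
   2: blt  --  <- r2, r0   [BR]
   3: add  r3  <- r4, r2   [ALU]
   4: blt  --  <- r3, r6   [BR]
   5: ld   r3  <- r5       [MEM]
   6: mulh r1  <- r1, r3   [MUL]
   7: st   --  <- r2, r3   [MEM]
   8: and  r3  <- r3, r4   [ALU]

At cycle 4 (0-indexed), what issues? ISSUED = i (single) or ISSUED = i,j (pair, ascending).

ISSUED = 6,7

[0] i0+i1  blt.BR;and.ALU  -- dual
[1] i2+i3  blt.BR;add.ALU  -- dual
[2] i4  blt.BR  -- no-port BR/MEM
[3] i5  ld.MEM  -- RAW r3
[4] i6+i7  mulh.MUL;st.MEM  -- dual
[5] i8  and.ALU  -- tail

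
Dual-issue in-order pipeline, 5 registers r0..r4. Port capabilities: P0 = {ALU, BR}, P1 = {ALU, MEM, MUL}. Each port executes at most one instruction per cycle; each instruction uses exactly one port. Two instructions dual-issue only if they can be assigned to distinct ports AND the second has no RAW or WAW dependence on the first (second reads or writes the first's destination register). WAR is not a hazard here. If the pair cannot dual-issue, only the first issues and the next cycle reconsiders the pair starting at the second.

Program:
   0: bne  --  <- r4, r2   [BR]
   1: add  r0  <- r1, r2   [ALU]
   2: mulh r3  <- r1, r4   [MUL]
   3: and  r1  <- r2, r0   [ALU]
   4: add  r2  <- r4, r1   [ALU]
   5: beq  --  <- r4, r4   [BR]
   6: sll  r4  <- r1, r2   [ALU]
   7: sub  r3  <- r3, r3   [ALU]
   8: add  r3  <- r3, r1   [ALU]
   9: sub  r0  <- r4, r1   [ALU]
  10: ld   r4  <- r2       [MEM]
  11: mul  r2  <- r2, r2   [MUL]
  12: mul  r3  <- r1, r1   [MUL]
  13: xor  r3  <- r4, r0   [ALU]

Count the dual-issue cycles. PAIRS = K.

0. bne.BR;add.ALU @i0&i1  | pair
1. mulh.MUL;and.ALU @i2&i3  | pair
2. add.ALU;beq.BR @i4&i5  | pair
3. sll.ALU;sub.ALU @i6&i7  | pair
4. add.ALU;sub.ALU @i8&i9  | pair
5. ld.MEM @i10  | no-port MEM/MUL
6. mul.MUL @i11  | no-port MUL/MUL
7. mul.MUL @i12  | WAW r3
8. xor.ALU @i13  | tail

PAIRS = 5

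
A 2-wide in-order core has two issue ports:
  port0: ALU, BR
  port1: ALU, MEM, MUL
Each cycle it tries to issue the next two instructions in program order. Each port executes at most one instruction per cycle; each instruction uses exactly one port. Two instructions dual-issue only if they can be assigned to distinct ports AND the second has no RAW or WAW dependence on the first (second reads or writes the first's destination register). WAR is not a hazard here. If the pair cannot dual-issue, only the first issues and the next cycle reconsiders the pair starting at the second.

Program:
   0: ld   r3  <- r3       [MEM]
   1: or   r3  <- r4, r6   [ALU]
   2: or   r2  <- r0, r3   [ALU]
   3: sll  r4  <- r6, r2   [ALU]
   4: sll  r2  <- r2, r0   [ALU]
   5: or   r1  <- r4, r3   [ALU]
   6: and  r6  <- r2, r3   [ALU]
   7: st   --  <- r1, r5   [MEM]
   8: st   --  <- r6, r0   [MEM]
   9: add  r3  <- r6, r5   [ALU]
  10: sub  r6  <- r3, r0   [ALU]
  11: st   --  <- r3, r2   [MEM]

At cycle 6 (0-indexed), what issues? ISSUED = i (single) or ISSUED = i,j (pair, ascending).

ISSUED = 8,9

  cy0 -> i0 (ld.MEM) WAW r3
  cy1 -> i1 (or.ALU) RAW r3
  cy2 -> i2 (or.ALU) RAW r2
  cy3 -> i3/i4 (sll.ALU+sll.ALU) dual
  cy4 -> i5/i6 (or.ALU+and.ALU) dual
  cy5 -> i7 (st.MEM) no-port MEM/MEM
  cy6 -> i8/i9 (st.MEM+add.ALU) dual
  cy7 -> i10/i11 (sub.ALU+st.MEM) dual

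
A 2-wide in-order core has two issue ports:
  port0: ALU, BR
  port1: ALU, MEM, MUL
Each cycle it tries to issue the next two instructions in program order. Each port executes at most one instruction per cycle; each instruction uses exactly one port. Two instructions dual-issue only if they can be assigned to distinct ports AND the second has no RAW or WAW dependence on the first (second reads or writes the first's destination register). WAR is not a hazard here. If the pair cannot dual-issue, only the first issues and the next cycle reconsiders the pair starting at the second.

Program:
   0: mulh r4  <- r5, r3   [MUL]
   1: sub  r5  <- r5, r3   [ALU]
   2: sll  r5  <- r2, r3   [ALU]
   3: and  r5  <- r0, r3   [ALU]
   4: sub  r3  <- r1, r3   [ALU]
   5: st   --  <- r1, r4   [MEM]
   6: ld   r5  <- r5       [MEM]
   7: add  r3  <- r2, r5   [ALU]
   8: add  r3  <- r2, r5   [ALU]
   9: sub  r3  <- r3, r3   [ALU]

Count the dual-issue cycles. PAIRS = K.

PAIRS = 2

  cy0 -> i0,i1 (mulh.MUL sub.ALU) pair
  cy1 -> i2 (sll.ALU) WAW r5
  cy2 -> i3,i4 (and.ALU sub.ALU) pair
  cy3 -> i5 (st.MEM) no-port MEM/MEM
  cy4 -> i6 (ld.MEM) RAW r5
  cy5 -> i7 (add.ALU) WAW r3
  cy6 -> i8 (add.ALU) RAW+WAW r3
  cy7 -> i9 (sub.ALU) tail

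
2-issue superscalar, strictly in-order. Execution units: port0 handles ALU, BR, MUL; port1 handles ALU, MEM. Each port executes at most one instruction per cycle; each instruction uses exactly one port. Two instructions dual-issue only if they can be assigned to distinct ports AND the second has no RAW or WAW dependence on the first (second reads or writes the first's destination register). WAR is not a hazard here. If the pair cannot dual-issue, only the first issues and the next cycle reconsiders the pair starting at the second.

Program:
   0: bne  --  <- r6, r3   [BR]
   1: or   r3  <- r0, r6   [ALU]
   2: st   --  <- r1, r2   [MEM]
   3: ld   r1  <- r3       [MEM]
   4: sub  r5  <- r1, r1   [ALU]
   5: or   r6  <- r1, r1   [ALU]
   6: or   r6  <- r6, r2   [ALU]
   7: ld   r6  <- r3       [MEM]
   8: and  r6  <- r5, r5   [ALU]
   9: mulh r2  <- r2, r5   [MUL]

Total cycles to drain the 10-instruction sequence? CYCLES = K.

c0: i0&i1 bne/or  2-wide
c1: i2 st  no-port MEM/MEM
c2: i3 ld  RAW r1
c3: i4&i5 sub/or  2-wide
c4: i6 or  WAW r6
c5: i7 ld  WAW r6
c6: i8&i9 and/mulh  2-wide

CYCLES = 7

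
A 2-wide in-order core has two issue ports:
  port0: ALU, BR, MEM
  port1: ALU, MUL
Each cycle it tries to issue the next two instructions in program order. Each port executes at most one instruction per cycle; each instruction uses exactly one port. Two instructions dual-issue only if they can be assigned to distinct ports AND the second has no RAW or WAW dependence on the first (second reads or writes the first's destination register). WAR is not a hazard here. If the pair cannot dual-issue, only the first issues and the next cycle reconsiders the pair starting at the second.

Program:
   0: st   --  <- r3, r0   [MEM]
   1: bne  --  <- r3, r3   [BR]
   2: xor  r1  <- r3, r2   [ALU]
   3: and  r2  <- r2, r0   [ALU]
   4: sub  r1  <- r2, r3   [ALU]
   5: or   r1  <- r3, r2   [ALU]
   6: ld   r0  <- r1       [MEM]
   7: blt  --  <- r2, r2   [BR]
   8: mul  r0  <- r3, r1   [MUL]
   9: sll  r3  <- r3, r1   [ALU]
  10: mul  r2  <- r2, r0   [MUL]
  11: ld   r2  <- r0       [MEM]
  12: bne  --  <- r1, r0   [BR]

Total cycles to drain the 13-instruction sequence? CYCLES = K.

c0: i0 st.MEM  no-port MEM/BR
c1: i1&i2 bne.BR;xor.ALU  pair
c2: i3 and.ALU  RAW r2
c3: i4 sub.ALU  WAW r1
c4: i5 or.ALU  RAW r1
c5: i6 ld.MEM  no-port MEM/BR
c6: i7&i8 blt.BR;mul.MUL  pair
c7: i9&i10 sll.ALU;mul.MUL  pair
c8: i11 ld.MEM  no-port MEM/BR
c9: i12 bne.BR  tail

CYCLES = 10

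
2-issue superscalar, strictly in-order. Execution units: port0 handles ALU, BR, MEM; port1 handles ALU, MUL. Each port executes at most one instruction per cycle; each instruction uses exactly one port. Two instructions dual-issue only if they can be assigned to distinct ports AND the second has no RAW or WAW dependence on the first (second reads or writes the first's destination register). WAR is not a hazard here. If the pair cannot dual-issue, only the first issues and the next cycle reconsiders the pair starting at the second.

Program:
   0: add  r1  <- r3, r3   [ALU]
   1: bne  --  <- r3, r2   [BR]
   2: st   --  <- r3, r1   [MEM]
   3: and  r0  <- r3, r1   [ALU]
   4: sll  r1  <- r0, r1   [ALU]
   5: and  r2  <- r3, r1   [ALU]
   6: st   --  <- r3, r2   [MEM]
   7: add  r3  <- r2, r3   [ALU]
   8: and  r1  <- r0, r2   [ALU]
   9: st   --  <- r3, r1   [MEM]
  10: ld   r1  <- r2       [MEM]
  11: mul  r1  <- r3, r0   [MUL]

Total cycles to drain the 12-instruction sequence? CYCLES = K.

  cy0 -> i0+i1 (add.ALU;bne.BR) dual
  cy1 -> i2+i3 (st.MEM;and.ALU) dual
  cy2 -> i4 (sll.ALU) RAW r1
  cy3 -> i5 (and.ALU) RAW r2
  cy4 -> i6+i7 (st.MEM;add.ALU) dual
  cy5 -> i8 (and.ALU) RAW r1
  cy6 -> i9 (st.MEM) no-port MEM/MEM
  cy7 -> i10 (ld.MEM) WAW r1
  cy8 -> i11 (mul.MUL) tail

CYCLES = 9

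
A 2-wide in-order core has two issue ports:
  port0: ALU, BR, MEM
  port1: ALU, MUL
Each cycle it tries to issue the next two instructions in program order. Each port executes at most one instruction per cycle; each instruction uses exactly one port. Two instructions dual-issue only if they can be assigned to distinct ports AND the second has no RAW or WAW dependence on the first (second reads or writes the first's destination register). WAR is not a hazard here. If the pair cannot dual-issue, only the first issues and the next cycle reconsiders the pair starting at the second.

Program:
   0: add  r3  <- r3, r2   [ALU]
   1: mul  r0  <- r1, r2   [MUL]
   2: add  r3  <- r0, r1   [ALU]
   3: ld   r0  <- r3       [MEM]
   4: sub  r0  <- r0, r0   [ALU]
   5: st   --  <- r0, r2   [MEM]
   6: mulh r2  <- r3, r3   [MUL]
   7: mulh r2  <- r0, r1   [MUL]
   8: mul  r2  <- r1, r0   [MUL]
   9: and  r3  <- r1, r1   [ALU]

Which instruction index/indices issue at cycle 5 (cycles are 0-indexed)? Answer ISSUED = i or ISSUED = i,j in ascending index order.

ISSUED = 7

#0 head=0: add/mul i0,i1 pair
#1 head=2: add i2 RAW r3
#2 head=3: ld i3 RAW+WAW r0
#3 head=4: sub i4 RAW r0
#4 head=5: st/mulh i5,i6 pair
#5 head=7: mulh i7 no-port MUL/MUL
#6 head=8: mul/and i8,i9 pair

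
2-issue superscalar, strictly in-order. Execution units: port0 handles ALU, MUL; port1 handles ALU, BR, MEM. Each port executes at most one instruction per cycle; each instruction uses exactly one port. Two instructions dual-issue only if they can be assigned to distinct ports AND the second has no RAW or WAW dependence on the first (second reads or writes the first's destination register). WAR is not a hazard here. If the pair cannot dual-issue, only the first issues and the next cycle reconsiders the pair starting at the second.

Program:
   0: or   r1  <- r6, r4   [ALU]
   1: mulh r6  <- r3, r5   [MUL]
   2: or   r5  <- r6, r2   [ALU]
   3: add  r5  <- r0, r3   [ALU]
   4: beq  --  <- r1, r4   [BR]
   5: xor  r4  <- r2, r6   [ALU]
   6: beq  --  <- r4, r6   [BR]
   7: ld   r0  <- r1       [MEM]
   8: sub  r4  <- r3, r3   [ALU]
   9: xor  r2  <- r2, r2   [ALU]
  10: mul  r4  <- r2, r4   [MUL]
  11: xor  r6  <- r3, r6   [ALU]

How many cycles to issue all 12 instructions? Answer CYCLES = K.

CYCLES = 8

[0] i0,i1  or/mulh  -- 2-wide
[1] i2  or  -- WAW r5
[2] i3,i4  add/beq  -- 2-wide
[3] i5  xor  -- RAW r4
[4] i6  beq  -- no-port BR/MEM
[5] i7,i8  ld/sub  -- 2-wide
[6] i9  xor  -- RAW r2
[7] i10,i11  mul/xor  -- 2-wide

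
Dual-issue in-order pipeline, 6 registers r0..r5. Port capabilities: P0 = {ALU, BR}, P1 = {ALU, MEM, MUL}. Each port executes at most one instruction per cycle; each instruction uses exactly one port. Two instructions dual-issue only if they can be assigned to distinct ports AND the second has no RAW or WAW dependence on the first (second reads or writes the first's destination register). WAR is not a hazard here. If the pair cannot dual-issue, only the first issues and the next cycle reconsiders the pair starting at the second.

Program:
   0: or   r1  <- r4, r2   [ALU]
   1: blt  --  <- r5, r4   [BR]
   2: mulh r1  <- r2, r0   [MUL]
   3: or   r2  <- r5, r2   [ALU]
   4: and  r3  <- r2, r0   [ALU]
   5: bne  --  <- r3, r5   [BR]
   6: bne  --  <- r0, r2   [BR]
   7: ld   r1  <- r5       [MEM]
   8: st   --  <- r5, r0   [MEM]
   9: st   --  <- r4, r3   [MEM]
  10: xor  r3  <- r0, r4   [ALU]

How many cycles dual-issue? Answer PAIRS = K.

t=0 i0+i1:or.ALU+blt.BR ; dual
t=1 i2+i3:mulh.MUL+or.ALU ; dual
t=2 i4:and.ALU ; RAW r3
t=3 i5:bne.BR ; no-port BR/BR
t=4 i6+i7:bne.BR+ld.MEM ; dual
t=5 i8:st.MEM ; no-port MEM/MEM
t=6 i9+i10:st.MEM+xor.ALU ; dual

PAIRS = 4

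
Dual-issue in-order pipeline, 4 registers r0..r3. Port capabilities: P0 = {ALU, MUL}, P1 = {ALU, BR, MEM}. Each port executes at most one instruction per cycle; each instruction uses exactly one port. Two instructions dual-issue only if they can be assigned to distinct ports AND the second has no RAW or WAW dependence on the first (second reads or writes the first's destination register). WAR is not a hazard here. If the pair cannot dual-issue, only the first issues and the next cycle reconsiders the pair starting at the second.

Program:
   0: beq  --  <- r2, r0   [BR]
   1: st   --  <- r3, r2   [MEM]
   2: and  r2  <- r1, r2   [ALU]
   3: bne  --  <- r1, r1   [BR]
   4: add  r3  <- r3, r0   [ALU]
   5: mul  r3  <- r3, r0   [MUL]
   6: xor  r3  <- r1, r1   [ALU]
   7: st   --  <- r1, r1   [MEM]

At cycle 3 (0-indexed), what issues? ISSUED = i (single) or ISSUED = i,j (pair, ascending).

ISSUED = 5

c0: i0 beq  no-port BR/MEM
c1: i1+i2 st/and  dual
c2: i3+i4 bne/add  dual
c3: i5 mul  WAW r3
c4: i6+i7 xor/st  dual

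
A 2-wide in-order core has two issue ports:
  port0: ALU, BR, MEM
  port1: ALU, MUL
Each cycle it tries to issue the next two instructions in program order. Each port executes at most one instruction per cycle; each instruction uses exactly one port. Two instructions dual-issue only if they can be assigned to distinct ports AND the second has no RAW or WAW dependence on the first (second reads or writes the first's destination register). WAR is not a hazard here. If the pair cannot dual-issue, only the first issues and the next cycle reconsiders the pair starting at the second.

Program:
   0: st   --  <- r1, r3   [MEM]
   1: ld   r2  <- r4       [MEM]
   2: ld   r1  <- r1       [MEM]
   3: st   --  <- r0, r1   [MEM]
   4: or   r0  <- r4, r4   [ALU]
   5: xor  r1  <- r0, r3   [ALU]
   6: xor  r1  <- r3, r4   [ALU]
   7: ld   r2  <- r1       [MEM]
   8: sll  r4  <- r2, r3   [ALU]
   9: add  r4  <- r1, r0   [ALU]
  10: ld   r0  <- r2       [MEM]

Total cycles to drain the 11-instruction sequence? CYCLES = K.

CYCLES = 9

t=0 i0:st ; no-port MEM/MEM
t=1 i1:ld ; no-port MEM/MEM
t=2 i2:ld ; no-port MEM/MEM
t=3 i3&i4:st or ; pair
t=4 i5:xor ; WAW r1
t=5 i6:xor ; RAW r1
t=6 i7:ld ; RAW r2
t=7 i8:sll ; WAW r4
t=8 i9&i10:add ld ; pair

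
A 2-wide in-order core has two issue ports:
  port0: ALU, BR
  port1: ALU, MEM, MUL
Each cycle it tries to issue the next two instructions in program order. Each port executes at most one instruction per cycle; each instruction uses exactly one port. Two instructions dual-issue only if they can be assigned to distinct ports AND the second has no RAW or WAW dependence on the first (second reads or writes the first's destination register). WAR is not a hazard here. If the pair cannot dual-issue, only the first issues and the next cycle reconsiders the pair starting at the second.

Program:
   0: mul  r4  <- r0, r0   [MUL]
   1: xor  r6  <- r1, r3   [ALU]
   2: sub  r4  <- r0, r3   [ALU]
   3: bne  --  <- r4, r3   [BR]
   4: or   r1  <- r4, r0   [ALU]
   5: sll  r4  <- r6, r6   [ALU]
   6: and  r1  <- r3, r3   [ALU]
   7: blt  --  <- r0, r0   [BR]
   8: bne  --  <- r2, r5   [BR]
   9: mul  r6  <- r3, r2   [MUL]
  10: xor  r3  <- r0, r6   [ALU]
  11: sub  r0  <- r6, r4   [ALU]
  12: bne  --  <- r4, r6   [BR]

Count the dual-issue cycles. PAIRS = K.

PAIRS = 5

t=0 i0+i1:mul.MUL;xor.ALU ; dual
t=1 i2:sub.ALU ; RAW r4
t=2 i3+i4:bne.BR;or.ALU ; dual
t=3 i5+i6:sll.ALU;and.ALU ; dual
t=4 i7:blt.BR ; no-port BR/BR
t=5 i8+i9:bne.BR;mul.MUL ; dual
t=6 i10+i11:xor.ALU;sub.ALU ; dual
t=7 i12:bne.BR ; tail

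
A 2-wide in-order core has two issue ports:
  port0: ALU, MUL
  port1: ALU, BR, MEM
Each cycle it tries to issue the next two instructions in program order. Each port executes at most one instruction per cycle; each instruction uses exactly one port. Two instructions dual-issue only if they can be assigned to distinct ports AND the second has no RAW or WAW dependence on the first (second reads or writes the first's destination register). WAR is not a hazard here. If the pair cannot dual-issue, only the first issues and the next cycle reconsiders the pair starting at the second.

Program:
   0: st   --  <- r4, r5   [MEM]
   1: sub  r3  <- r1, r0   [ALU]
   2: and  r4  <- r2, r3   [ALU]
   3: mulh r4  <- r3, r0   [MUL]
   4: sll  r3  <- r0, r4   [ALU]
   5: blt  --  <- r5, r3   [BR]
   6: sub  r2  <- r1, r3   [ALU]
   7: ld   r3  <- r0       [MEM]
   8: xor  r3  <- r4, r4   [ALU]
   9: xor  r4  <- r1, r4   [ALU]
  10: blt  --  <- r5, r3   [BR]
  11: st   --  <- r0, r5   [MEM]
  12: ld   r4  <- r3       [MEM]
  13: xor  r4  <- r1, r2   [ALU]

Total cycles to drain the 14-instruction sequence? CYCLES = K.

#0 head=0: st;sub i0/i1 2-wide
#1 head=2: and i2 WAW r4
#2 head=3: mulh i3 RAW r4
#3 head=4: sll i4 RAW r3
#4 head=5: blt;sub i5/i6 2-wide
#5 head=7: ld i7 WAW r3
#6 head=8: xor;xor i8/i9 2-wide
#7 head=10: blt i10 no-port BR/MEM
#8 head=11: st i11 no-port MEM/MEM
#9 head=12: ld i12 WAW r4
#10 head=13: xor i13 tail

CYCLES = 11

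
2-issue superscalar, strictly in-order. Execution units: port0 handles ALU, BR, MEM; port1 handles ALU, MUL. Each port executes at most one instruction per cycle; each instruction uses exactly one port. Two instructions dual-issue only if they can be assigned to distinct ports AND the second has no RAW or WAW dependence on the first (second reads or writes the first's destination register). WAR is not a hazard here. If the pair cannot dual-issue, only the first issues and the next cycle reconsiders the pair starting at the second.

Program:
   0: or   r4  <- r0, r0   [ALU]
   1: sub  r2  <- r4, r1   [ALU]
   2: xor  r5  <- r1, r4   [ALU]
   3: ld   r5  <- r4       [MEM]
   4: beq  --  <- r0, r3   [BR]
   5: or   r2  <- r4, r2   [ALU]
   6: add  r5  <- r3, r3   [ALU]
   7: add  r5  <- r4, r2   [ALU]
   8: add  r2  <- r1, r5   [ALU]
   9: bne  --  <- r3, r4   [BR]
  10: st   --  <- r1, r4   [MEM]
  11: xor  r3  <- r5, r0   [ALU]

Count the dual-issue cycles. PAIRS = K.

c0: i0 or  RAW r4
c1: i1&i2 sub+xor  2-wide
c2: i3 ld  no-port MEM/BR
c3: i4&i5 beq+or  2-wide
c4: i6 add  WAW r5
c5: i7 add  RAW r5
c6: i8&i9 add+bne  2-wide
c7: i10&i11 st+xor  2-wide

PAIRS = 4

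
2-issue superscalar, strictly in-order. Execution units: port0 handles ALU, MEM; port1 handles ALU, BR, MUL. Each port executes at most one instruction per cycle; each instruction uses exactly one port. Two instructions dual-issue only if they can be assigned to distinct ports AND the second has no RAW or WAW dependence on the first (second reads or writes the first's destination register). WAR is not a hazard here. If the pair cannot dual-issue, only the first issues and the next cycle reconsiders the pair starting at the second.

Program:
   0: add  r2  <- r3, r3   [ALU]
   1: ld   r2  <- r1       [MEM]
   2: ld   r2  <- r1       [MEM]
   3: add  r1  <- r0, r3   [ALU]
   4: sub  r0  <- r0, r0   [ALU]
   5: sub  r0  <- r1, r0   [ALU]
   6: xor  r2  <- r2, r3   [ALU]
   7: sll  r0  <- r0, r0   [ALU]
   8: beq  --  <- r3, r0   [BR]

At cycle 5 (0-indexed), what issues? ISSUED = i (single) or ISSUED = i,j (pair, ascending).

[0] i0  add.ALU  -- WAW r2
[1] i1  ld.MEM  -- no-port MEM/MEM
[2] i2&i3  ld.MEM;add.ALU  -- 2-wide
[3] i4  sub.ALU  -- RAW+WAW r0
[4] i5&i6  sub.ALU;xor.ALU  -- 2-wide
[5] i7  sll.ALU  -- RAW r0
[6] i8  beq.BR  -- tail

ISSUED = 7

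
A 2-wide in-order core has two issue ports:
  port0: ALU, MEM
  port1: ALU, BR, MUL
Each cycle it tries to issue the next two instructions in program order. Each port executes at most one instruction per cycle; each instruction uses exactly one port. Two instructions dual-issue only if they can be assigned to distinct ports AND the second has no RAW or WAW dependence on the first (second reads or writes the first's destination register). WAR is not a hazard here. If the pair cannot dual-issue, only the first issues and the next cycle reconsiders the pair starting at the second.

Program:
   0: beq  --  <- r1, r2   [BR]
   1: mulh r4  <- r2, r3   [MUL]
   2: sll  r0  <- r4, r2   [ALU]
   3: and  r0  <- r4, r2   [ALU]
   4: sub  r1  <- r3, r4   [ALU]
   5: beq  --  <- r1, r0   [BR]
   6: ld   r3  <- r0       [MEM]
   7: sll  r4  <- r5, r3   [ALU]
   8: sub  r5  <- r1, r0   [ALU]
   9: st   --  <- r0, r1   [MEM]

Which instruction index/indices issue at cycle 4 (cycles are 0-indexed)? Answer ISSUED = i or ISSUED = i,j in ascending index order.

ISSUED = 5,6

t=0 i0:beq.BR ; no-port BR/MUL
t=1 i1:mulh.MUL ; RAW r4
t=2 i2:sll.ALU ; WAW r0
t=3 i3+i4:and.ALU sub.ALU ; pair
t=4 i5+i6:beq.BR ld.MEM ; pair
t=5 i7+i8:sll.ALU sub.ALU ; pair
t=6 i9:st.MEM ; tail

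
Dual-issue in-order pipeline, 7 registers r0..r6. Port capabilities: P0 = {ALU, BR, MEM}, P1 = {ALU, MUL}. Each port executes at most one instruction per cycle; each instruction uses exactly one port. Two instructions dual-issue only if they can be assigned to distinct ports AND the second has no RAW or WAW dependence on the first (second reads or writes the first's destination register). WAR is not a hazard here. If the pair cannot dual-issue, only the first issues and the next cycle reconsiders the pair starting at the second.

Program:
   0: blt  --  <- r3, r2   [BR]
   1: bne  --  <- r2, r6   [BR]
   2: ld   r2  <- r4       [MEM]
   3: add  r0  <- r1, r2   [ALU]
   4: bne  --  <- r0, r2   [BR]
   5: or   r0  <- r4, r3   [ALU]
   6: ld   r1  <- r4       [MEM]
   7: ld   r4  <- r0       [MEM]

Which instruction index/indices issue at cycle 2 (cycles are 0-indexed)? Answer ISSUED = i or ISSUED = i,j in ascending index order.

ISSUED = 2

t=0 i0:blt.BR ; no-port BR/BR
t=1 i1:bne.BR ; no-port BR/MEM
t=2 i2:ld.MEM ; RAW r2
t=3 i3:add.ALU ; RAW r0
t=4 i4/i5:bne.BR;or.ALU ; pair
t=5 i6:ld.MEM ; no-port MEM/MEM
t=6 i7:ld.MEM ; tail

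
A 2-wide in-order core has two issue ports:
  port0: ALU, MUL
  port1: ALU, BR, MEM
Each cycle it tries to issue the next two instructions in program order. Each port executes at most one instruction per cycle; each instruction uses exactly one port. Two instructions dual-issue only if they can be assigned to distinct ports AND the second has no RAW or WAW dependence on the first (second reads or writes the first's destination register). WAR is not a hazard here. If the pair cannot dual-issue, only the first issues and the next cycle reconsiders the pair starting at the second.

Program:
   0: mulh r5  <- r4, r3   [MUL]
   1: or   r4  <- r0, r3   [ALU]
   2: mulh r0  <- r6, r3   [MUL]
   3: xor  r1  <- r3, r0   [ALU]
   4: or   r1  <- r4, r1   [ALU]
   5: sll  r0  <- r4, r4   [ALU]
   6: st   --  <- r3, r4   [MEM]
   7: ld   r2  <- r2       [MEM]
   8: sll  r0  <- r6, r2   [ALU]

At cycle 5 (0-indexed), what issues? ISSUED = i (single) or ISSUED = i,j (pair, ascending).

ISSUED = 7

  cy0 -> i0,i1 (mulh+or) pair
  cy1 -> i2 (mulh) RAW r0
  cy2 -> i3 (xor) RAW+WAW r1
  cy3 -> i4,i5 (or+sll) pair
  cy4 -> i6 (st) no-port MEM/MEM
  cy5 -> i7 (ld) RAW r2
  cy6 -> i8 (sll) tail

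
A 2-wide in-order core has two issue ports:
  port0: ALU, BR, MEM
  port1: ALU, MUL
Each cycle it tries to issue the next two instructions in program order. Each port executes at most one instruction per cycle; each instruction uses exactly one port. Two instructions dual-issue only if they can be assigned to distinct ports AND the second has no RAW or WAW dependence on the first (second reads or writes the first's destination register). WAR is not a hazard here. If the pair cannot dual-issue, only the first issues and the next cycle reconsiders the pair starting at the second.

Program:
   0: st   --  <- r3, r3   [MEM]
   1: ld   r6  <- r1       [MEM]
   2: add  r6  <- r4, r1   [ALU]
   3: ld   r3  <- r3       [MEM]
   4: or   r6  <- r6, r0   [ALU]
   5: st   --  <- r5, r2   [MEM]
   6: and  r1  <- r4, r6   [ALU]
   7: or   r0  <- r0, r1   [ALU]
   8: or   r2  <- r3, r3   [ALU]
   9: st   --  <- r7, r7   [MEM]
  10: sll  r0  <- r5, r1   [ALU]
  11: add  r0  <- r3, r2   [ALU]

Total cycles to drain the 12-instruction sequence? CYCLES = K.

CYCLES = 8

c0: i0 st.MEM  no-port MEM/MEM
c1: i1 ld.MEM  WAW r6
c2: i2/i3 add.ALU+ld.MEM  dual
c3: i4/i5 or.ALU+st.MEM  dual
c4: i6 and.ALU  RAW r1
c5: i7/i8 or.ALU+or.ALU  dual
c6: i9/i10 st.MEM+sll.ALU  dual
c7: i11 add.ALU  tail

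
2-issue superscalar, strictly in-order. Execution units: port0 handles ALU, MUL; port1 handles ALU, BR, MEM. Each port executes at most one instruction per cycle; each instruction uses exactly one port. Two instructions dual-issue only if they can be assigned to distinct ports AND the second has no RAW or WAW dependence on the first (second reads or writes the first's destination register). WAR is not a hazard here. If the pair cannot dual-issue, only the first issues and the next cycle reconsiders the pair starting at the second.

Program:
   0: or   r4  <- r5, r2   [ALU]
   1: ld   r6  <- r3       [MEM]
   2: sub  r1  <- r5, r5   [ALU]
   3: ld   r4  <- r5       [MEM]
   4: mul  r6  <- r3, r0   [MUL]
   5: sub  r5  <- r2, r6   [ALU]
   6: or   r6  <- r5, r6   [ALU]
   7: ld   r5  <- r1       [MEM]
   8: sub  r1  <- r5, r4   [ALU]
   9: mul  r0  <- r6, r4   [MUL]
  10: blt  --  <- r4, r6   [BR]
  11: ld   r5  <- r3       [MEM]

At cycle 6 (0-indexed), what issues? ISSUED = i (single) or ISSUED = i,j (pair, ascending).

t=0 i0+i1:or/ld ; 2-wide
t=1 i2+i3:sub/ld ; 2-wide
t=2 i4:mul ; RAW r6
t=3 i5:sub ; RAW r5
t=4 i6+i7:or/ld ; 2-wide
t=5 i8+i9:sub/mul ; 2-wide
t=6 i10:blt ; no-port BR/MEM
t=7 i11:ld ; tail

ISSUED = 10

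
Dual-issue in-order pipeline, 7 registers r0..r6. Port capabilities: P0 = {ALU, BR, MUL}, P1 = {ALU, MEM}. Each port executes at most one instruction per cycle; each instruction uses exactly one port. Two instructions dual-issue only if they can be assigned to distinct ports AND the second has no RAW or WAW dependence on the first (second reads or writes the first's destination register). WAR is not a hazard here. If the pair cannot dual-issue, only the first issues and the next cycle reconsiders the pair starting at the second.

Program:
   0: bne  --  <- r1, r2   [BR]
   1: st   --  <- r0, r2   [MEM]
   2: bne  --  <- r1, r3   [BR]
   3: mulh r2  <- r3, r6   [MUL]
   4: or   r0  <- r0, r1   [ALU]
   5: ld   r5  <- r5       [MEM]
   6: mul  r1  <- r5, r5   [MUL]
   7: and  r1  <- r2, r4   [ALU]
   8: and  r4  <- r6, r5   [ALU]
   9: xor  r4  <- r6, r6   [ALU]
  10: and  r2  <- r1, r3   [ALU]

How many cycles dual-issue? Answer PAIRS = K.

[0] i0&i1  bne.BR/st.MEM  -- pair
[1] i2  bne.BR  -- no-port BR/MUL
[2] i3&i4  mulh.MUL/or.ALU  -- pair
[3] i5  ld.MEM  -- RAW r5
[4] i6  mul.MUL  -- WAW r1
[5] i7&i8  and.ALU/and.ALU  -- pair
[6] i9&i10  xor.ALU/and.ALU  -- pair

PAIRS = 4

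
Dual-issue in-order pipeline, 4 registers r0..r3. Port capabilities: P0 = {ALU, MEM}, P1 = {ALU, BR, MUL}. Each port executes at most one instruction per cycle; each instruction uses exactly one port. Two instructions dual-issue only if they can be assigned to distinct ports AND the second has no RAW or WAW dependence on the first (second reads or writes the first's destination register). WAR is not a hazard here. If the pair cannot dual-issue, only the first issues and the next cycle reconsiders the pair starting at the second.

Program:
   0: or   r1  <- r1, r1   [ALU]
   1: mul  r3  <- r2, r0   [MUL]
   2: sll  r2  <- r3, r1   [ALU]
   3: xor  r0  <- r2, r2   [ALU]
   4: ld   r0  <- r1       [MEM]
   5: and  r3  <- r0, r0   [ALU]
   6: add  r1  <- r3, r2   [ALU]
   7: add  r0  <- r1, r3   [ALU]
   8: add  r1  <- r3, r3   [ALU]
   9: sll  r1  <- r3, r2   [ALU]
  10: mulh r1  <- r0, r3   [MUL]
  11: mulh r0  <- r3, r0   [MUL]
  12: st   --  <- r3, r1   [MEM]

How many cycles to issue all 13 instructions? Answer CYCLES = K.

CYCLES = 10

[0] i0/i1  or.ALU+mul.MUL  -- 2-wide
[1] i2  sll.ALU  -- RAW r2
[2] i3  xor.ALU  -- WAW r0
[3] i4  ld.MEM  -- RAW r0
[4] i5  and.ALU  -- RAW r3
[5] i6  add.ALU  -- RAW r1
[6] i7/i8  add.ALU+add.ALU  -- 2-wide
[7] i9  sll.ALU  -- WAW r1
[8] i10  mulh.MUL  -- no-port MUL/MUL
[9] i11/i12  mulh.MUL+st.MEM  -- 2-wide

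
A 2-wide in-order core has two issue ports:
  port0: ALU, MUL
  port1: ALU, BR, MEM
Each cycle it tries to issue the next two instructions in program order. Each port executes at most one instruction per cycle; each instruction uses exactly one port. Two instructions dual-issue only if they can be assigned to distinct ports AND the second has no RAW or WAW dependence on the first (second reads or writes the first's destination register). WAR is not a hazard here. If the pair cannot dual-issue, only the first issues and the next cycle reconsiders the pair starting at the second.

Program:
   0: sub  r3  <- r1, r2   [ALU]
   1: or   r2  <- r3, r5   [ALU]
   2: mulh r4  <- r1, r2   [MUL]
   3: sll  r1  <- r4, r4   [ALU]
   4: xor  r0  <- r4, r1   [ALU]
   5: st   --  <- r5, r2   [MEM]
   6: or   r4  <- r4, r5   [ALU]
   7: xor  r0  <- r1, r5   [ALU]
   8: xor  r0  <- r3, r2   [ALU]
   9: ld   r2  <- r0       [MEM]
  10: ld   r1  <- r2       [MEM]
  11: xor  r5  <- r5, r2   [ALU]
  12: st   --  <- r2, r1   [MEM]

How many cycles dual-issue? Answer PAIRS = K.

c0: i0 sub.ALU  RAW r3
c1: i1 or.ALU  RAW r2
c2: i2 mulh.MUL  RAW r4
c3: i3 sll.ALU  RAW r1
c4: i4&i5 xor.ALU;st.MEM  pair
c5: i6&i7 or.ALU;xor.ALU  pair
c6: i8 xor.ALU  RAW r0
c7: i9 ld.MEM  no-port MEM/MEM
c8: i10&i11 ld.MEM;xor.ALU  pair
c9: i12 st.MEM  tail

PAIRS = 3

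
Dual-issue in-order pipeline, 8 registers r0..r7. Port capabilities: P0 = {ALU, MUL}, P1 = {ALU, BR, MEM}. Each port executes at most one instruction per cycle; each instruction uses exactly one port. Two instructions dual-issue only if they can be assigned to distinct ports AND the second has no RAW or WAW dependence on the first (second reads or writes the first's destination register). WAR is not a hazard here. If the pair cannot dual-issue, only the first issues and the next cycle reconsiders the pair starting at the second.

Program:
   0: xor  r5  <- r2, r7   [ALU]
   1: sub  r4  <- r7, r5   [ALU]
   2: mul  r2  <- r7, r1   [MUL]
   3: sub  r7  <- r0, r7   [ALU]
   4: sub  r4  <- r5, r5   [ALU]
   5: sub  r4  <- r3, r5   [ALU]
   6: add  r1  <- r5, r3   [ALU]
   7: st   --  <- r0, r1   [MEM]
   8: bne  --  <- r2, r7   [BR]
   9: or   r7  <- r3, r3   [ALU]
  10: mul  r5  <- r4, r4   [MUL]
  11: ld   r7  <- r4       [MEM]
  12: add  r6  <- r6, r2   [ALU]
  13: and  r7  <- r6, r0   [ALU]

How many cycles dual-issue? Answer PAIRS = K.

PAIRS = 5

c0: i0 xor.ALU  RAW r5
c1: i1/i2 sub.ALU/mul.MUL  dual
c2: i3/i4 sub.ALU/sub.ALU  dual
c3: i5/i6 sub.ALU/add.ALU  dual
c4: i7 st.MEM  no-port MEM/BR
c5: i8/i9 bne.BR/or.ALU  dual
c6: i10/i11 mul.MUL/ld.MEM  dual
c7: i12 add.ALU  RAW r6
c8: i13 and.ALU  tail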